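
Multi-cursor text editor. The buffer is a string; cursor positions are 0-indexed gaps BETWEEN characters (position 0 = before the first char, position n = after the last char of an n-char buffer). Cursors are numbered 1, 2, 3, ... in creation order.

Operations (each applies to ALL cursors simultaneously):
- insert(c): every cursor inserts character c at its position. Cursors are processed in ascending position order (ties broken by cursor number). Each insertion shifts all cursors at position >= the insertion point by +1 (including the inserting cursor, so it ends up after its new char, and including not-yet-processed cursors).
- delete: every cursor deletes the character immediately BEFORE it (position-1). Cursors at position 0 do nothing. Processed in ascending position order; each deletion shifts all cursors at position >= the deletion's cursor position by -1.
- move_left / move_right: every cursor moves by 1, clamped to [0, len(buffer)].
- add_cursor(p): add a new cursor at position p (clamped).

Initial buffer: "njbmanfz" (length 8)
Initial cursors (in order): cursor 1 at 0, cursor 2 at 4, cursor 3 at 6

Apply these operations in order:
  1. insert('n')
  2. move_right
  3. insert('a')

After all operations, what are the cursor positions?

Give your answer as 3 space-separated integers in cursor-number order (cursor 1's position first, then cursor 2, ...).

After op 1 (insert('n')): buffer="nnjbmnannfz" (len 11), cursors c1@1 c2@6 c3@9, authorship 1....2..3..
After op 2 (move_right): buffer="nnjbmnannfz" (len 11), cursors c1@2 c2@7 c3@10, authorship 1....2..3..
After op 3 (insert('a')): buffer="nnajbmnaannfaz" (len 14), cursors c1@3 c2@9 c3@13, authorship 1.1...2.2.3.3.

Answer: 3 9 13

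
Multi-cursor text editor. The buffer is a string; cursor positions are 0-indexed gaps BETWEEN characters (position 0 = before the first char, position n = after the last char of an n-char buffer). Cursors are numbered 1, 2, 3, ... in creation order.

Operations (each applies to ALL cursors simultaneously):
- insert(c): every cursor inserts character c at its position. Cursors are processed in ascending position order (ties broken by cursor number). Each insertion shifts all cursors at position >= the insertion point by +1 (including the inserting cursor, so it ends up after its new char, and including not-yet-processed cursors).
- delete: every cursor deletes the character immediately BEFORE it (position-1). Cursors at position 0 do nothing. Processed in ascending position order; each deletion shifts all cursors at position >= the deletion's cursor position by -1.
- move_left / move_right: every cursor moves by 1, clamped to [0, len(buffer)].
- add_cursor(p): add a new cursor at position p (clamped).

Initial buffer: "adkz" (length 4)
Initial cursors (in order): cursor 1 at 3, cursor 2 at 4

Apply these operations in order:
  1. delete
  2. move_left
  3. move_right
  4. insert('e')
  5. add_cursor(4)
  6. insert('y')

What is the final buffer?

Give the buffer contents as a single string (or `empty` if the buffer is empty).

After op 1 (delete): buffer="ad" (len 2), cursors c1@2 c2@2, authorship ..
After op 2 (move_left): buffer="ad" (len 2), cursors c1@1 c2@1, authorship ..
After op 3 (move_right): buffer="ad" (len 2), cursors c1@2 c2@2, authorship ..
After op 4 (insert('e')): buffer="adee" (len 4), cursors c1@4 c2@4, authorship ..12
After op 5 (add_cursor(4)): buffer="adee" (len 4), cursors c1@4 c2@4 c3@4, authorship ..12
After op 6 (insert('y')): buffer="adeeyyy" (len 7), cursors c1@7 c2@7 c3@7, authorship ..12123

Answer: adeeyyy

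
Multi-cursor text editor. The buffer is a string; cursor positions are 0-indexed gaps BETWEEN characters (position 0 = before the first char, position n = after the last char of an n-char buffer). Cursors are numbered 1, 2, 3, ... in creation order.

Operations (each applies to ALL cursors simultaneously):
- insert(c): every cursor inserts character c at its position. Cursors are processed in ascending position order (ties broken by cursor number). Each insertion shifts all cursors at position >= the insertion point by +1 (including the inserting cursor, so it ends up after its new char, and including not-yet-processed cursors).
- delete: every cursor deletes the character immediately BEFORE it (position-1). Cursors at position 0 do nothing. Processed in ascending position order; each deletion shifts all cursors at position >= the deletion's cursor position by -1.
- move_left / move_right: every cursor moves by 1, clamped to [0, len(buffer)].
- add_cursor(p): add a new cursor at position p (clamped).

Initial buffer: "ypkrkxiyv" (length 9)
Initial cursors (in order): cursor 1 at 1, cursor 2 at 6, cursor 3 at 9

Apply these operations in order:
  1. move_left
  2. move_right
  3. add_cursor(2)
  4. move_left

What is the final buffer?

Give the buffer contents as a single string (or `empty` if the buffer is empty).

Answer: ypkrkxiyv

Derivation:
After op 1 (move_left): buffer="ypkrkxiyv" (len 9), cursors c1@0 c2@5 c3@8, authorship .........
After op 2 (move_right): buffer="ypkrkxiyv" (len 9), cursors c1@1 c2@6 c3@9, authorship .........
After op 3 (add_cursor(2)): buffer="ypkrkxiyv" (len 9), cursors c1@1 c4@2 c2@6 c3@9, authorship .........
After op 4 (move_left): buffer="ypkrkxiyv" (len 9), cursors c1@0 c4@1 c2@5 c3@8, authorship .........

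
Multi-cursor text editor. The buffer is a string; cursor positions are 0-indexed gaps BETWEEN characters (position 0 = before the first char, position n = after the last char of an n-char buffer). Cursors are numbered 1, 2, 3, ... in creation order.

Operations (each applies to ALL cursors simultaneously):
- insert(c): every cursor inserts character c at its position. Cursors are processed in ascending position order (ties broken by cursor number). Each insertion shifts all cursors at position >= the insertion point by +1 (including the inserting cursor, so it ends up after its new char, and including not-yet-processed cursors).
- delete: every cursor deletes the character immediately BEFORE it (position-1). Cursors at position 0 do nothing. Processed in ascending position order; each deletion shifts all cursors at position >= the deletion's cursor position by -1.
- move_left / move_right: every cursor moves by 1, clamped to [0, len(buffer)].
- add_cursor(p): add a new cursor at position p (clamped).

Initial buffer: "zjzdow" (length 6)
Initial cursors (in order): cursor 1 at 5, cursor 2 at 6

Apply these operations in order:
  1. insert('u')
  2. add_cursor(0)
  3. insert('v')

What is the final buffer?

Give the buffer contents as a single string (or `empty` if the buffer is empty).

After op 1 (insert('u')): buffer="zjzdouwu" (len 8), cursors c1@6 c2@8, authorship .....1.2
After op 2 (add_cursor(0)): buffer="zjzdouwu" (len 8), cursors c3@0 c1@6 c2@8, authorship .....1.2
After op 3 (insert('v')): buffer="vzjzdouvwuv" (len 11), cursors c3@1 c1@8 c2@11, authorship 3.....11.22

Answer: vzjzdouvwuv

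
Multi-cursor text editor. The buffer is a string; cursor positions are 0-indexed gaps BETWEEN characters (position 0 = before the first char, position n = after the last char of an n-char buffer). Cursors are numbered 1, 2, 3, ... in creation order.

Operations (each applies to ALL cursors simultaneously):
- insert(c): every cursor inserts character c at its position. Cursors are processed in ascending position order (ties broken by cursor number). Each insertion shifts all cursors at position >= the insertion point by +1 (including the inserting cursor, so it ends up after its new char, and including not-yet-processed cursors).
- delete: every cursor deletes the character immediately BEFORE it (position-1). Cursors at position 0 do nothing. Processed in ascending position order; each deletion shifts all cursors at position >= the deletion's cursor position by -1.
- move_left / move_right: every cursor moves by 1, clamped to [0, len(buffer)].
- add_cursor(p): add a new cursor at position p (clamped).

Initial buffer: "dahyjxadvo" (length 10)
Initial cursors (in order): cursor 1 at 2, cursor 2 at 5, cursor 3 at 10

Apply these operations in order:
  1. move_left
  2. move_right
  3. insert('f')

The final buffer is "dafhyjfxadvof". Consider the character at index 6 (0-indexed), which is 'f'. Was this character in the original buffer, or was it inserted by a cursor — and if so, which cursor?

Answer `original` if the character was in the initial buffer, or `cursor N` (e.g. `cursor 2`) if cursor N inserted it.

After op 1 (move_left): buffer="dahyjxadvo" (len 10), cursors c1@1 c2@4 c3@9, authorship ..........
After op 2 (move_right): buffer="dahyjxadvo" (len 10), cursors c1@2 c2@5 c3@10, authorship ..........
After op 3 (insert('f')): buffer="dafhyjfxadvof" (len 13), cursors c1@3 c2@7 c3@13, authorship ..1...2.....3
Authorship (.=original, N=cursor N): . . 1 . . . 2 . . . . . 3
Index 6: author = 2

Answer: cursor 2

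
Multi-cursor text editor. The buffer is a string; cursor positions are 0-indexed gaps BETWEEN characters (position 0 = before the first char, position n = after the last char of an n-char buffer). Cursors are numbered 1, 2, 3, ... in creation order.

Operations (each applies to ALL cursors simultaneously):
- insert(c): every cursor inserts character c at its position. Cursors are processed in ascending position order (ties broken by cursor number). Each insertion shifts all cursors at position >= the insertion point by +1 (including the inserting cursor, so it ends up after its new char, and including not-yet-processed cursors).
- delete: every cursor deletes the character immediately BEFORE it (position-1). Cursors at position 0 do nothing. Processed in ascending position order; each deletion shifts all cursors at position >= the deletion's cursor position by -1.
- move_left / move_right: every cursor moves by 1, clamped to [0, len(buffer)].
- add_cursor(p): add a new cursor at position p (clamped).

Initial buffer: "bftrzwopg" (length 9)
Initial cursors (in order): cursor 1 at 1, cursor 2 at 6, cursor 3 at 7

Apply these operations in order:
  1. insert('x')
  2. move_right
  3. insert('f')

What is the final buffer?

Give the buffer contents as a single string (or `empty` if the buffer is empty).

Answer: bxfftrzwxofxpfg

Derivation:
After op 1 (insert('x')): buffer="bxftrzwxoxpg" (len 12), cursors c1@2 c2@8 c3@10, authorship .1.....2.3..
After op 2 (move_right): buffer="bxftrzwxoxpg" (len 12), cursors c1@3 c2@9 c3@11, authorship .1.....2.3..
After op 3 (insert('f')): buffer="bxfftrzwxofxpfg" (len 15), cursors c1@4 c2@11 c3@14, authorship .1.1....2.23.3.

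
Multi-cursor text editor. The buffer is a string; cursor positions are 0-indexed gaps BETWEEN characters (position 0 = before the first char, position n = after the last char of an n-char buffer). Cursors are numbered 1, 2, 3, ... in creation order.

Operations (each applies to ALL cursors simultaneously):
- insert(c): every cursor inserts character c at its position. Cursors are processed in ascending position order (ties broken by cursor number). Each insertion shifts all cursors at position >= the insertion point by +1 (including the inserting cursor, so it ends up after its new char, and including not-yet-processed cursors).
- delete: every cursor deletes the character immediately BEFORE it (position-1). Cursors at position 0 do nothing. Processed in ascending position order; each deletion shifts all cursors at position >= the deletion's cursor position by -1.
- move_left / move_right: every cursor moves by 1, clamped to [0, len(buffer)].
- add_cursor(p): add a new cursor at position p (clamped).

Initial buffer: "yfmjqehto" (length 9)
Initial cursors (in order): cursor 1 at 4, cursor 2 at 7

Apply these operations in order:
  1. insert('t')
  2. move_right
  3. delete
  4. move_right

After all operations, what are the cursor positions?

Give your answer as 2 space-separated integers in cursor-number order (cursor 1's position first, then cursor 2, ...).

After op 1 (insert('t')): buffer="yfmjtqehtto" (len 11), cursors c1@5 c2@9, authorship ....1...2..
After op 2 (move_right): buffer="yfmjtqehtto" (len 11), cursors c1@6 c2@10, authorship ....1...2..
After op 3 (delete): buffer="yfmjtehto" (len 9), cursors c1@5 c2@8, authorship ....1..2.
After op 4 (move_right): buffer="yfmjtehto" (len 9), cursors c1@6 c2@9, authorship ....1..2.

Answer: 6 9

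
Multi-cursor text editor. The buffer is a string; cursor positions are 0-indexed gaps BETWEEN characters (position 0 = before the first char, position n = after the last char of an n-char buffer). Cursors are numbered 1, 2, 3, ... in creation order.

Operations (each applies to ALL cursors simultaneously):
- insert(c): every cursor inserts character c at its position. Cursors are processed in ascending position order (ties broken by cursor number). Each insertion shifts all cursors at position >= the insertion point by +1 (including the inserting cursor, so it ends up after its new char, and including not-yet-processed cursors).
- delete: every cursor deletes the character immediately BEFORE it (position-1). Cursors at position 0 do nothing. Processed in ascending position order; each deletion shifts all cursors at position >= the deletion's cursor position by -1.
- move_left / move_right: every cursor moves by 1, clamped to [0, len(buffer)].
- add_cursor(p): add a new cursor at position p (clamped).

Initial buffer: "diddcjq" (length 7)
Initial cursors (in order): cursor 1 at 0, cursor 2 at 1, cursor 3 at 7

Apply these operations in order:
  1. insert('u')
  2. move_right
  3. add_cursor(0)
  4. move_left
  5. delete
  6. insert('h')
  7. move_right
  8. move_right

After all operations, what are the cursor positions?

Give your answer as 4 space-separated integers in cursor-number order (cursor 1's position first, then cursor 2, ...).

After op 1 (insert('u')): buffer="uduiddcjqu" (len 10), cursors c1@1 c2@3 c3@10, authorship 1.2......3
After op 2 (move_right): buffer="uduiddcjqu" (len 10), cursors c1@2 c2@4 c3@10, authorship 1.2......3
After op 3 (add_cursor(0)): buffer="uduiddcjqu" (len 10), cursors c4@0 c1@2 c2@4 c3@10, authorship 1.2......3
After op 4 (move_left): buffer="uduiddcjqu" (len 10), cursors c4@0 c1@1 c2@3 c3@9, authorship 1.2......3
After op 5 (delete): buffer="diddcju" (len 7), cursors c1@0 c4@0 c2@1 c3@6, authorship ......3
After op 6 (insert('h')): buffer="hhdhiddcjhu" (len 11), cursors c1@2 c4@2 c2@4 c3@10, authorship 14.2.....33
After op 7 (move_right): buffer="hhdhiddcjhu" (len 11), cursors c1@3 c4@3 c2@5 c3@11, authorship 14.2.....33
After op 8 (move_right): buffer="hhdhiddcjhu" (len 11), cursors c1@4 c4@4 c2@6 c3@11, authorship 14.2.....33

Answer: 4 6 11 4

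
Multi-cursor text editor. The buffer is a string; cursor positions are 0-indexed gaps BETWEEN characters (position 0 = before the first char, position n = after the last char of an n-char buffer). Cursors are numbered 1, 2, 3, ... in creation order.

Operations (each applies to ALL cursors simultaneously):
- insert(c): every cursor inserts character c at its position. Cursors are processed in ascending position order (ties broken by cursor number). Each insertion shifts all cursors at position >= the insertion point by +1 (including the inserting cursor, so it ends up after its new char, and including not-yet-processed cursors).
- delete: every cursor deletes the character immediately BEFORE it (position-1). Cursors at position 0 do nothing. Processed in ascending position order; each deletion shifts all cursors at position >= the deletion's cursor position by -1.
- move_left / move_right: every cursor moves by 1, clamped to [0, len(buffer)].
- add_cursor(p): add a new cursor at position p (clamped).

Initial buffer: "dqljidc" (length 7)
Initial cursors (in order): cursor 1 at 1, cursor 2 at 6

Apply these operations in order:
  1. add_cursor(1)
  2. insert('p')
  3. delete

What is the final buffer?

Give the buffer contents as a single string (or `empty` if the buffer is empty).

After op 1 (add_cursor(1)): buffer="dqljidc" (len 7), cursors c1@1 c3@1 c2@6, authorship .......
After op 2 (insert('p')): buffer="dppqljidpc" (len 10), cursors c1@3 c3@3 c2@9, authorship .13.....2.
After op 3 (delete): buffer="dqljidc" (len 7), cursors c1@1 c3@1 c2@6, authorship .......

Answer: dqljidc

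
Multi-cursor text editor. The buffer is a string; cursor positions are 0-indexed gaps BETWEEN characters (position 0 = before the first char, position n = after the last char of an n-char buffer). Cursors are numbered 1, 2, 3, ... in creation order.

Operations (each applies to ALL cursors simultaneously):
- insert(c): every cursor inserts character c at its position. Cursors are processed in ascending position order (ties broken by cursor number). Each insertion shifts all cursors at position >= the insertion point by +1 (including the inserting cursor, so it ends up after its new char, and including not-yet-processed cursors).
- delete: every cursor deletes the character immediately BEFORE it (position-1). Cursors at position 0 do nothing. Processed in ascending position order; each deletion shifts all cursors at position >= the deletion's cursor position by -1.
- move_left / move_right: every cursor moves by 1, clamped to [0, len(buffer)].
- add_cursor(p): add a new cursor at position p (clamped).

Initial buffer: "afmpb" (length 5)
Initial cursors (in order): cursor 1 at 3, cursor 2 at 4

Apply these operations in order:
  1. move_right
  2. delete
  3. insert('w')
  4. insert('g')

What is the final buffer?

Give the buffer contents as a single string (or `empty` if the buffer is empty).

After op 1 (move_right): buffer="afmpb" (len 5), cursors c1@4 c2@5, authorship .....
After op 2 (delete): buffer="afm" (len 3), cursors c1@3 c2@3, authorship ...
After op 3 (insert('w')): buffer="afmww" (len 5), cursors c1@5 c2@5, authorship ...12
After op 4 (insert('g')): buffer="afmwwgg" (len 7), cursors c1@7 c2@7, authorship ...1212

Answer: afmwwgg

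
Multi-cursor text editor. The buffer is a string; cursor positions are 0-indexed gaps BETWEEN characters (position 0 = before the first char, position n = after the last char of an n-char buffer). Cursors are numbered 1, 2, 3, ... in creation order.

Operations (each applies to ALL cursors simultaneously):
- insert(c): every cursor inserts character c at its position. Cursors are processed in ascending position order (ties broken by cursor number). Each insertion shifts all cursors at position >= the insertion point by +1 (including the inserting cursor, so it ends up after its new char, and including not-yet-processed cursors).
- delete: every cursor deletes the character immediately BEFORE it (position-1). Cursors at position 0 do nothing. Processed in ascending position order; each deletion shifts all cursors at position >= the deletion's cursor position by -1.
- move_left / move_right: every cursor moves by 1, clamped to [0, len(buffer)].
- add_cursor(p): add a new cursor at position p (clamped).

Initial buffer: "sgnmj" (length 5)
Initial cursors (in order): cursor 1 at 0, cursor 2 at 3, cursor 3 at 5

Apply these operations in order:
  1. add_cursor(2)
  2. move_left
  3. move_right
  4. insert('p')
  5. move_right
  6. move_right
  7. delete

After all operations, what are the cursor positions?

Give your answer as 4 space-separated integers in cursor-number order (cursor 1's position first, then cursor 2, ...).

After op 1 (add_cursor(2)): buffer="sgnmj" (len 5), cursors c1@0 c4@2 c2@3 c3@5, authorship .....
After op 2 (move_left): buffer="sgnmj" (len 5), cursors c1@0 c4@1 c2@2 c3@4, authorship .....
After op 3 (move_right): buffer="sgnmj" (len 5), cursors c1@1 c4@2 c2@3 c3@5, authorship .....
After op 4 (insert('p')): buffer="spgpnpmjp" (len 9), cursors c1@2 c4@4 c2@6 c3@9, authorship .1.4.2..3
After op 5 (move_right): buffer="spgpnpmjp" (len 9), cursors c1@3 c4@5 c2@7 c3@9, authorship .1.4.2..3
After op 6 (move_right): buffer="spgpnpmjp" (len 9), cursors c1@4 c4@6 c2@8 c3@9, authorship .1.4.2..3
After op 7 (delete): buffer="spgnm" (len 5), cursors c1@3 c4@4 c2@5 c3@5, authorship .1...

Answer: 3 5 5 4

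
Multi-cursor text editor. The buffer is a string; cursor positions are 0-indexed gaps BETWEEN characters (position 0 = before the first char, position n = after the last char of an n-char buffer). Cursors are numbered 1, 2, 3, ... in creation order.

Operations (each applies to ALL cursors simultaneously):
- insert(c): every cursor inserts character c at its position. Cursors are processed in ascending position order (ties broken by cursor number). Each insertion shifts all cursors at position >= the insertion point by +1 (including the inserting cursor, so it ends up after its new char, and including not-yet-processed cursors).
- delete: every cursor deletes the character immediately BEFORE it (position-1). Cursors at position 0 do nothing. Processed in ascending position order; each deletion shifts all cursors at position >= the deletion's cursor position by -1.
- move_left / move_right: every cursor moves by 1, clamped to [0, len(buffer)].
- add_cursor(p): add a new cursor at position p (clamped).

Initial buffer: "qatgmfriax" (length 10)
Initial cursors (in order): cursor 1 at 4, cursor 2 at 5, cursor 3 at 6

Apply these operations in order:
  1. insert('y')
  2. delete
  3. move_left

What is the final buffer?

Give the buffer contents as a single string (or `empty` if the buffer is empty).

Answer: qatgmfriax

Derivation:
After op 1 (insert('y')): buffer="qatgymyfyriax" (len 13), cursors c1@5 c2@7 c3@9, authorship ....1.2.3....
After op 2 (delete): buffer="qatgmfriax" (len 10), cursors c1@4 c2@5 c3@6, authorship ..........
After op 3 (move_left): buffer="qatgmfriax" (len 10), cursors c1@3 c2@4 c3@5, authorship ..........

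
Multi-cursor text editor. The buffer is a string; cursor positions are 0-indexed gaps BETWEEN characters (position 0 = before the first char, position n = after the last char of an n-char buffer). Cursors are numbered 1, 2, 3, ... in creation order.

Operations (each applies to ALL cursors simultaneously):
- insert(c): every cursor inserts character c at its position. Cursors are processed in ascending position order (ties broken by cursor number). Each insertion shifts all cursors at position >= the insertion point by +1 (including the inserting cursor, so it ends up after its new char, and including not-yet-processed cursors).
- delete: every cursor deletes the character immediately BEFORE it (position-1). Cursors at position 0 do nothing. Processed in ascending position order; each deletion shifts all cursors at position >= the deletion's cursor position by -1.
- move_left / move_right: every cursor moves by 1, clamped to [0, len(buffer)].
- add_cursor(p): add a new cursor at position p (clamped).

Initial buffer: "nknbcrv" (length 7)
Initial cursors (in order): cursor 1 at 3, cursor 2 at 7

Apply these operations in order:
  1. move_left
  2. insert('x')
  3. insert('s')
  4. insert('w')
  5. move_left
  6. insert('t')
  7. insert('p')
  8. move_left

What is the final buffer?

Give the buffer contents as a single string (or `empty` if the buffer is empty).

After op 1 (move_left): buffer="nknbcrv" (len 7), cursors c1@2 c2@6, authorship .......
After op 2 (insert('x')): buffer="nkxnbcrxv" (len 9), cursors c1@3 c2@8, authorship ..1....2.
After op 3 (insert('s')): buffer="nkxsnbcrxsv" (len 11), cursors c1@4 c2@10, authorship ..11....22.
After op 4 (insert('w')): buffer="nkxswnbcrxswv" (len 13), cursors c1@5 c2@12, authorship ..111....222.
After op 5 (move_left): buffer="nkxswnbcrxswv" (len 13), cursors c1@4 c2@11, authorship ..111....222.
After op 6 (insert('t')): buffer="nkxstwnbcrxstwv" (len 15), cursors c1@5 c2@13, authorship ..1111....2222.
After op 7 (insert('p')): buffer="nkxstpwnbcrxstpwv" (len 17), cursors c1@6 c2@15, authorship ..11111....22222.
After op 8 (move_left): buffer="nkxstpwnbcrxstpwv" (len 17), cursors c1@5 c2@14, authorship ..11111....22222.

Answer: nkxstpwnbcrxstpwv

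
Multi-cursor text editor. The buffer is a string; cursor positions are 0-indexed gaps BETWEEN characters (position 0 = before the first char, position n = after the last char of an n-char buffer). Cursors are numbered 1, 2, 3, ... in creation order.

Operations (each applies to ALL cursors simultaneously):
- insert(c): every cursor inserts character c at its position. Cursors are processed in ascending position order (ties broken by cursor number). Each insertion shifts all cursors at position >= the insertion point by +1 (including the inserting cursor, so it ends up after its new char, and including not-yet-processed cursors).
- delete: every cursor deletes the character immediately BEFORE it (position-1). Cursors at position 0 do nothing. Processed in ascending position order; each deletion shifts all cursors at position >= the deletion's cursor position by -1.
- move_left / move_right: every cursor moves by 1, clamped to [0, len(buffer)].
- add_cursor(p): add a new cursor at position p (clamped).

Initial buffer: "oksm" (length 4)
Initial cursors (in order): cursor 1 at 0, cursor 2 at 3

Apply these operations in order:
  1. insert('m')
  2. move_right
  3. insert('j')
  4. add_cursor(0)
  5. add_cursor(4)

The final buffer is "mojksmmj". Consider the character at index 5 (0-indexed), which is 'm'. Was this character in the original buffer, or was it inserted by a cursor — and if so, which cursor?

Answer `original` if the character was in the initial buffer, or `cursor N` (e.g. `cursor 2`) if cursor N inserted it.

After op 1 (insert('m')): buffer="moksmm" (len 6), cursors c1@1 c2@5, authorship 1...2.
After op 2 (move_right): buffer="moksmm" (len 6), cursors c1@2 c2@6, authorship 1...2.
After op 3 (insert('j')): buffer="mojksmmj" (len 8), cursors c1@3 c2@8, authorship 1.1..2.2
After op 4 (add_cursor(0)): buffer="mojksmmj" (len 8), cursors c3@0 c1@3 c2@8, authorship 1.1..2.2
After op 5 (add_cursor(4)): buffer="mojksmmj" (len 8), cursors c3@0 c1@3 c4@4 c2@8, authorship 1.1..2.2
Authorship (.=original, N=cursor N): 1 . 1 . . 2 . 2
Index 5: author = 2

Answer: cursor 2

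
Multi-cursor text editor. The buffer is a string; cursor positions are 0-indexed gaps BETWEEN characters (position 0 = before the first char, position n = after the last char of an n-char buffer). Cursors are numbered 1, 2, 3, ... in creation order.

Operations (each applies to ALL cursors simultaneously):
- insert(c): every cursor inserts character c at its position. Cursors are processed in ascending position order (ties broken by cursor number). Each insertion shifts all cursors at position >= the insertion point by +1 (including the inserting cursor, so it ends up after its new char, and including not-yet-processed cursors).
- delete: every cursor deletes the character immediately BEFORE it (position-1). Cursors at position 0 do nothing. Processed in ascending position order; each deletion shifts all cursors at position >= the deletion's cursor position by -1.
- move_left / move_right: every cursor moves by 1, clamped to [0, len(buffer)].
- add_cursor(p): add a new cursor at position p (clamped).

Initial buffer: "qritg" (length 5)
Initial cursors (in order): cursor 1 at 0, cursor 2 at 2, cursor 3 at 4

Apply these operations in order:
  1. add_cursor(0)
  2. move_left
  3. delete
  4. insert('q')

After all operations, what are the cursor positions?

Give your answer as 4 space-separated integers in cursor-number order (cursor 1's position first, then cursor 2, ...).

Answer: 3 3 5 3

Derivation:
After op 1 (add_cursor(0)): buffer="qritg" (len 5), cursors c1@0 c4@0 c2@2 c3@4, authorship .....
After op 2 (move_left): buffer="qritg" (len 5), cursors c1@0 c4@0 c2@1 c3@3, authorship .....
After op 3 (delete): buffer="rtg" (len 3), cursors c1@0 c2@0 c4@0 c3@1, authorship ...
After op 4 (insert('q')): buffer="qqqrqtg" (len 7), cursors c1@3 c2@3 c4@3 c3@5, authorship 124.3..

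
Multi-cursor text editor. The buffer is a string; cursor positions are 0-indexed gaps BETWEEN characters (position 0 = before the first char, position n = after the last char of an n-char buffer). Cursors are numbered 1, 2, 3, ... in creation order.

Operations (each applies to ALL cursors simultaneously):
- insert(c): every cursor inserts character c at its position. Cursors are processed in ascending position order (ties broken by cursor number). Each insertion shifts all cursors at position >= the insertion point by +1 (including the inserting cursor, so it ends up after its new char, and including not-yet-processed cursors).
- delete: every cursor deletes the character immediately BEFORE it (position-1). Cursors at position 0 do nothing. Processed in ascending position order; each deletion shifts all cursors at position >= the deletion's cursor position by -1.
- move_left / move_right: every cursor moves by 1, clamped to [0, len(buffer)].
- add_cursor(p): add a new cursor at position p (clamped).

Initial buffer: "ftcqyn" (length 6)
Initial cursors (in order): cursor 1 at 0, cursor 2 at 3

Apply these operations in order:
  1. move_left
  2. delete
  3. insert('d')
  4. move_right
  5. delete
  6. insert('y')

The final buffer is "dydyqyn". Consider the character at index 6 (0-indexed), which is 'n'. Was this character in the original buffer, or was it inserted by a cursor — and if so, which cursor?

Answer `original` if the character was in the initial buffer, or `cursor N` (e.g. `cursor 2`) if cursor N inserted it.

After op 1 (move_left): buffer="ftcqyn" (len 6), cursors c1@0 c2@2, authorship ......
After op 2 (delete): buffer="fcqyn" (len 5), cursors c1@0 c2@1, authorship .....
After op 3 (insert('d')): buffer="dfdcqyn" (len 7), cursors c1@1 c2@3, authorship 1.2....
After op 4 (move_right): buffer="dfdcqyn" (len 7), cursors c1@2 c2@4, authorship 1.2....
After op 5 (delete): buffer="ddqyn" (len 5), cursors c1@1 c2@2, authorship 12...
After op 6 (insert('y')): buffer="dydyqyn" (len 7), cursors c1@2 c2@4, authorship 1122...
Authorship (.=original, N=cursor N): 1 1 2 2 . . .
Index 6: author = original

Answer: original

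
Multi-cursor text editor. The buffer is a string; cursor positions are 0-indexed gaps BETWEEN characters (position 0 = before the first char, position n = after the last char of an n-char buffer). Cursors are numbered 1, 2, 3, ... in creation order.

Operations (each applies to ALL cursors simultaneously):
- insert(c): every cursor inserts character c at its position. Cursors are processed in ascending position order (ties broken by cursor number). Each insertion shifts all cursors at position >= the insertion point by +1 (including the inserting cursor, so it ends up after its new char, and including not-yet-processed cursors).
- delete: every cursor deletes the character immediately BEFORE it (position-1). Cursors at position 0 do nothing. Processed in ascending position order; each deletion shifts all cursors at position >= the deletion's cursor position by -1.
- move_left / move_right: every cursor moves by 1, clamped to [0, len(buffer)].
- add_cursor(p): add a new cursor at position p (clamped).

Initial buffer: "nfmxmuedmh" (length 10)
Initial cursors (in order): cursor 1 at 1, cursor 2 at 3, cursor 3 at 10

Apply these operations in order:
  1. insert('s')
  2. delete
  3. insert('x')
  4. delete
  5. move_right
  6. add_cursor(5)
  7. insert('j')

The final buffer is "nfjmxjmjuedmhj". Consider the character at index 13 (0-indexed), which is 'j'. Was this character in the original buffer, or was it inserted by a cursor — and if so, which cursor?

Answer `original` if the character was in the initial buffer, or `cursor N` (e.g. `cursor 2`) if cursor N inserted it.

After op 1 (insert('s')): buffer="nsfmsxmuedmhs" (len 13), cursors c1@2 c2@5 c3@13, authorship .1..2.......3
After op 2 (delete): buffer="nfmxmuedmh" (len 10), cursors c1@1 c2@3 c3@10, authorship ..........
After op 3 (insert('x')): buffer="nxfmxxmuedmhx" (len 13), cursors c1@2 c2@5 c3@13, authorship .1..2.......3
After op 4 (delete): buffer="nfmxmuedmh" (len 10), cursors c1@1 c2@3 c3@10, authorship ..........
After op 5 (move_right): buffer="nfmxmuedmh" (len 10), cursors c1@2 c2@4 c3@10, authorship ..........
After op 6 (add_cursor(5)): buffer="nfmxmuedmh" (len 10), cursors c1@2 c2@4 c4@5 c3@10, authorship ..........
After op 7 (insert('j')): buffer="nfjmxjmjuedmhj" (len 14), cursors c1@3 c2@6 c4@8 c3@14, authorship ..1..2.4.....3
Authorship (.=original, N=cursor N): . . 1 . . 2 . 4 . . . . . 3
Index 13: author = 3

Answer: cursor 3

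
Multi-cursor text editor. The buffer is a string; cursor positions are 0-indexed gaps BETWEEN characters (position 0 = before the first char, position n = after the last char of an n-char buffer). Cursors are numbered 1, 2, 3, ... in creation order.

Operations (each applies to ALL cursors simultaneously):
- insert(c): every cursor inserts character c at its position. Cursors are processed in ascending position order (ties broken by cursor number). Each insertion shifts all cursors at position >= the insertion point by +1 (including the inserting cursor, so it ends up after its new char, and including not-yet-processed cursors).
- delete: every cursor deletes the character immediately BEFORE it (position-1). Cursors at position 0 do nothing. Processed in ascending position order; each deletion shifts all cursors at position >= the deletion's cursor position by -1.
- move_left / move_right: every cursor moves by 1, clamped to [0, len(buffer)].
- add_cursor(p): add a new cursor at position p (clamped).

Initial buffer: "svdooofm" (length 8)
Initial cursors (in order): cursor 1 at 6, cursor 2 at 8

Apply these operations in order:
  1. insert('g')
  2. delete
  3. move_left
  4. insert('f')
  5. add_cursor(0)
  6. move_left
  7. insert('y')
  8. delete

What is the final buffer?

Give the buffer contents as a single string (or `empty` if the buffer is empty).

After op 1 (insert('g')): buffer="svdooogfmg" (len 10), cursors c1@7 c2@10, authorship ......1..2
After op 2 (delete): buffer="svdooofm" (len 8), cursors c1@6 c2@8, authorship ........
After op 3 (move_left): buffer="svdooofm" (len 8), cursors c1@5 c2@7, authorship ........
After op 4 (insert('f')): buffer="svdoofoffm" (len 10), cursors c1@6 c2@9, authorship .....1..2.
After op 5 (add_cursor(0)): buffer="svdoofoffm" (len 10), cursors c3@0 c1@6 c2@9, authorship .....1..2.
After op 6 (move_left): buffer="svdoofoffm" (len 10), cursors c3@0 c1@5 c2@8, authorship .....1..2.
After op 7 (insert('y')): buffer="ysvdooyfofyfm" (len 13), cursors c3@1 c1@7 c2@11, authorship 3.....11..22.
After op 8 (delete): buffer="svdoofoffm" (len 10), cursors c3@0 c1@5 c2@8, authorship .....1..2.

Answer: svdoofoffm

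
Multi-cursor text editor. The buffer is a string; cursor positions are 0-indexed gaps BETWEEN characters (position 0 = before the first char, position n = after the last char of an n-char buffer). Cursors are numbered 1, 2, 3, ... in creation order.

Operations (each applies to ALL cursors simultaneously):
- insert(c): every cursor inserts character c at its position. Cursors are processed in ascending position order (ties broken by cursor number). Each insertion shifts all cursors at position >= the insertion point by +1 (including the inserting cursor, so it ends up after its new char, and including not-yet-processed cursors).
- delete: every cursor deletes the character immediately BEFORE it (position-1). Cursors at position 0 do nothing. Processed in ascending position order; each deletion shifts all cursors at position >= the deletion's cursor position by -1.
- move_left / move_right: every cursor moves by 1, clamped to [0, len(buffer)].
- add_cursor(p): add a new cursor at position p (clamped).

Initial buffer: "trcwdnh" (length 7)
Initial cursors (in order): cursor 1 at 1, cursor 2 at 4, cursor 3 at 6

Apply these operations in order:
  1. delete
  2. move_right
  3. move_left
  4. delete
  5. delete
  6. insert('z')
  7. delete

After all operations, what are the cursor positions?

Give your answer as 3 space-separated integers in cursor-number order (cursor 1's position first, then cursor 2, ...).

After op 1 (delete): buffer="rcdh" (len 4), cursors c1@0 c2@2 c3@3, authorship ....
After op 2 (move_right): buffer="rcdh" (len 4), cursors c1@1 c2@3 c3@4, authorship ....
After op 3 (move_left): buffer="rcdh" (len 4), cursors c1@0 c2@2 c3@3, authorship ....
After op 4 (delete): buffer="rh" (len 2), cursors c1@0 c2@1 c3@1, authorship ..
After op 5 (delete): buffer="h" (len 1), cursors c1@0 c2@0 c3@0, authorship .
After op 6 (insert('z')): buffer="zzzh" (len 4), cursors c1@3 c2@3 c3@3, authorship 123.
After op 7 (delete): buffer="h" (len 1), cursors c1@0 c2@0 c3@0, authorship .

Answer: 0 0 0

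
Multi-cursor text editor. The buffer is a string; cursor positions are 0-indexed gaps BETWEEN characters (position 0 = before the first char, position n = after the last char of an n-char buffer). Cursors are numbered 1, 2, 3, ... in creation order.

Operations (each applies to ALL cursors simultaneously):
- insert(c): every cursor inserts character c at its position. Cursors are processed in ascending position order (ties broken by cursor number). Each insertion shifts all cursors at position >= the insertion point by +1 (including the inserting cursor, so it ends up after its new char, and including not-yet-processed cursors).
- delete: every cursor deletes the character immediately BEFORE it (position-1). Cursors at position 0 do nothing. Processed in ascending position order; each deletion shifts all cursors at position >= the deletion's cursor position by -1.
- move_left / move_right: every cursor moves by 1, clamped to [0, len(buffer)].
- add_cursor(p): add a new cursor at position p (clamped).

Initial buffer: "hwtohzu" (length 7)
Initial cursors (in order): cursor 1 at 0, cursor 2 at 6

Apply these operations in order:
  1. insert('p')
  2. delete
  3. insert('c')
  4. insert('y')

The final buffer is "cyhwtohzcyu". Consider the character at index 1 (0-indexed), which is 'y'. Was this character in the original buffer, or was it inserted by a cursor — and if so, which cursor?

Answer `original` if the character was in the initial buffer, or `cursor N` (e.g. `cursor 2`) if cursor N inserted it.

Answer: cursor 1

Derivation:
After op 1 (insert('p')): buffer="phwtohzpu" (len 9), cursors c1@1 c2@8, authorship 1......2.
After op 2 (delete): buffer="hwtohzu" (len 7), cursors c1@0 c2@6, authorship .......
After op 3 (insert('c')): buffer="chwtohzcu" (len 9), cursors c1@1 c2@8, authorship 1......2.
After op 4 (insert('y')): buffer="cyhwtohzcyu" (len 11), cursors c1@2 c2@10, authorship 11......22.
Authorship (.=original, N=cursor N): 1 1 . . . . . . 2 2 .
Index 1: author = 1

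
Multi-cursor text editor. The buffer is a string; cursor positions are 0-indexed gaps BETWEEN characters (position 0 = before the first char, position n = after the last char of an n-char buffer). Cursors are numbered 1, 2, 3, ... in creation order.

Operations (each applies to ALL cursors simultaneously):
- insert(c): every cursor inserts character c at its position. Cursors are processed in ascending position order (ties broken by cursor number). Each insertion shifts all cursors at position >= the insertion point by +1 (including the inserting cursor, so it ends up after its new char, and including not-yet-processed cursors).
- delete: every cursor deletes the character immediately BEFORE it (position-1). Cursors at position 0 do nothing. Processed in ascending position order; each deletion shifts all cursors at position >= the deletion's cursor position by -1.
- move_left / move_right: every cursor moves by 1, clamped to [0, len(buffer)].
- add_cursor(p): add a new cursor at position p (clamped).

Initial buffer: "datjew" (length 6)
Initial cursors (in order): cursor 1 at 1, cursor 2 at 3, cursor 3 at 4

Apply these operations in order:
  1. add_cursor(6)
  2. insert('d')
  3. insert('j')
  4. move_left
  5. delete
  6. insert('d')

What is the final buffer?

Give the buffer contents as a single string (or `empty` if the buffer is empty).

Answer: ddjatdjjdjewdj

Derivation:
After op 1 (add_cursor(6)): buffer="datjew" (len 6), cursors c1@1 c2@3 c3@4 c4@6, authorship ......
After op 2 (insert('d')): buffer="ddatdjdewd" (len 10), cursors c1@2 c2@5 c3@7 c4@10, authorship .1..2.3..4
After op 3 (insert('j')): buffer="ddjatdjjdjewdj" (len 14), cursors c1@3 c2@7 c3@10 c4@14, authorship .11..22.33..44
After op 4 (move_left): buffer="ddjatdjjdjewdj" (len 14), cursors c1@2 c2@6 c3@9 c4@13, authorship .11..22.33..44
After op 5 (delete): buffer="djatjjjewj" (len 10), cursors c1@1 c2@4 c3@6 c4@9, authorship .1..2.3..4
After op 6 (insert('d')): buffer="ddjatdjjdjewdj" (len 14), cursors c1@2 c2@6 c3@9 c4@13, authorship .11..22.33..44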